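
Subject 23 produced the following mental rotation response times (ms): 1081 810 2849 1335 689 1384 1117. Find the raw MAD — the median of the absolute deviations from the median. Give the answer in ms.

Sorted: 689, 810, 1081, 1117, 1335, 1384, 2849 → median = 1117
|x − 1117|: 36, 307, 1732, 218, 428, 267, 0
Sorted deviations: 0, 36, 218, 267, 307, 428, 1732 → MAD = 267

267 ms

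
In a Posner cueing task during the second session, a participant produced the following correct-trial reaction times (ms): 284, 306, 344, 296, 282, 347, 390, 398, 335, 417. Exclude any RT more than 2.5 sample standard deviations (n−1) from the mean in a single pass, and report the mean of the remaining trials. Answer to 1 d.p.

n = 10, ΣRT = 3399, M = 339.900
Σ(x−M)² = 21474.90; s = √(21474.90/9) = 48.848
Cutoffs: 339.900 ± 2.5·48.848 → [217.8, 462.0]
No RTs fall outside the cutoffs; all 10 retained. Mean = 3399/10 = 339.900

339.9 ms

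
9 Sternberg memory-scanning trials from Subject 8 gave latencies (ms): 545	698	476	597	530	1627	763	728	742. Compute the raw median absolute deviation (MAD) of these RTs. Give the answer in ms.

Sorted: 476, 530, 545, 597, 698, 728, 742, 763, 1627 → median = 698
|x − 698|: 153, 0, 222, 101, 168, 929, 65, 30, 44
Sorted deviations: 0, 30, 44, 65, 101, 153, 168, 222, 929 → MAD = 101

101 ms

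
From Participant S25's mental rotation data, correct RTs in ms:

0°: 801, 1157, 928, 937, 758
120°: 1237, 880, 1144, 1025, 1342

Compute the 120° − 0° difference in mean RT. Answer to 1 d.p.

M(0°) = 4581/5 = 916.200
M(120°) = 5628/5 = 1125.600
Difference = 1125.600 − 916.200 = 209.400 ms

209.4 ms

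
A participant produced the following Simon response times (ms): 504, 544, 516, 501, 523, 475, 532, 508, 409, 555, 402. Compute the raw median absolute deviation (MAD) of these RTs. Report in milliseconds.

24 ms

Sorted: 402, 409, 475, 501, 504, 508, 516, 523, 532, 544, 555 → median = 508
|x − 508|: 4, 36, 8, 7, 15, 33, 24, 0, 99, 47, 106
Sorted deviations: 0, 4, 7, 8, 15, 24, 33, 36, 47, 99, 106 → MAD = 24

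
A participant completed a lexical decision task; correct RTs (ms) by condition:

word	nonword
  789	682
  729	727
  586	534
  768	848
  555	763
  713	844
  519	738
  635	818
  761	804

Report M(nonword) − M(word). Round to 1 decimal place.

78.1 ms

M(word) = 6055/9 = 672.778
M(nonword) = 6758/9 = 750.889
Difference = 750.889 − 672.778 = 78.111 ms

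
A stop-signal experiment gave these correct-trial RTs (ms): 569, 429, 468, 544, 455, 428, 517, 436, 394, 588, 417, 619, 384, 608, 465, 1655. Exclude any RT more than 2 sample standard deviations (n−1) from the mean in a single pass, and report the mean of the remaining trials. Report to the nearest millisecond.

488 ms

n = 16, ΣRT = 8976, M = 561.000
Σ(x−M)² = 1365220.00; s = √(1365220.00/15) = 301.686
Cutoffs: 561.000 ± 2·301.686 → [-42.4, 1164.4]
Outside: 1655 → excluded.
Retained (n=15): Σ = 7321, mean = 7321/15 = 488.067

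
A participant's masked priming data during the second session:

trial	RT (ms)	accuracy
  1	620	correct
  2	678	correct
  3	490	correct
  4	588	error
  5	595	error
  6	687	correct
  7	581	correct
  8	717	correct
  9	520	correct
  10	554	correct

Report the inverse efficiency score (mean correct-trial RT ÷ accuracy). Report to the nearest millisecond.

Correct trials (n=8): 620, 678, 490, 687, 581, 717, 520, 554
Mean correct RT = 4847/8 = 605.8750 ms
Proportion correct = 8/10
IES = 605.8750 / (8/10) = 757.344 ms

757 ms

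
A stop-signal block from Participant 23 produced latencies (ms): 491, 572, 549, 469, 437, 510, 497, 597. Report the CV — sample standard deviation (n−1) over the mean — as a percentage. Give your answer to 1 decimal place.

10.4%

n = 8, Σ = 4122, M = 515.2500
Σ(x−M)² = 20253.500; s = √(20253.500/7) = 53.7899
CV = 53.7899 / 515.2500 = 0.10440 = 10.440%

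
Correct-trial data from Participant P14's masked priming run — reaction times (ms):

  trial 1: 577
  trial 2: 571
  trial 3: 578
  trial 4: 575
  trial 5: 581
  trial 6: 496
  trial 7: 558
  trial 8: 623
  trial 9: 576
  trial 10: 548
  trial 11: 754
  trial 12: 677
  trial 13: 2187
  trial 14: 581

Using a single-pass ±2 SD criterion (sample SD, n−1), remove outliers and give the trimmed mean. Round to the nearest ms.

n = 14, ΣRT = 9882, M = 705.857
Σ(x−M)² = 2410923.71; s = √(2410923.71/13) = 430.646
Cutoffs: 705.857 ± 2·430.646 → [-155.4, 1567.1]
Outside: 2187 → excluded.
Retained (n=13): Σ = 7695, mean = 7695/13 = 591.923

592 ms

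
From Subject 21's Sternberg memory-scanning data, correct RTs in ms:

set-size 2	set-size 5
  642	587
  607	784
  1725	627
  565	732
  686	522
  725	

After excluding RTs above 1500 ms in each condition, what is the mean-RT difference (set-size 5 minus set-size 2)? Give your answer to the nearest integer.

set-size 2: exclude 1725
M(set-size 2) = 3225/5 = 645.000
M(set-size 5) = 3252/5 = 650.400
Difference = 650.400 − 645.000 = 5.400 ms

5 ms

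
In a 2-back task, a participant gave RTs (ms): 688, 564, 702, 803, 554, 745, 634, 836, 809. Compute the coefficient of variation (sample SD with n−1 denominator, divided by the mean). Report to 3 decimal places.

0.148

n = 9, Σ = 6335, M = 703.8889
Σ(x−M)² = 87190.889; s = √(87190.889/8) = 104.3976
CV = 104.3976 / 703.8889 = 0.14832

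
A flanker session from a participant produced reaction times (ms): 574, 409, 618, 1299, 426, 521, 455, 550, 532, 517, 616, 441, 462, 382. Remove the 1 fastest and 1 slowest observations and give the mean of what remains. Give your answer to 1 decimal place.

510.1 ms

Sorted: 382, 409, 426, 441, 455, 462, 517, 521, 532, 550, 574, 616, 618, 1299
Drop lowest 1 (382) and highest 1 (1299)
Remaining (n=12): Σ = 6121, mean = 6121/12 = 510.083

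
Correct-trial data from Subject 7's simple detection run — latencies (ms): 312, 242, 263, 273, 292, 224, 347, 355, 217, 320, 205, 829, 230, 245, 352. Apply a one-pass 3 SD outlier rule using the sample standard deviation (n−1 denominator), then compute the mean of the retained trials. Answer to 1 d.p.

276.9 ms

n = 15, ΣRT = 4706, M = 313.733
Σ(x−M)² = 320634.93; s = √(320634.93/14) = 151.336
Cutoffs: 313.733 ± 3·151.336 → [-140.3, 767.7]
Outside: 829 → excluded.
Retained (n=14): Σ = 3877, mean = 3877/14 = 276.929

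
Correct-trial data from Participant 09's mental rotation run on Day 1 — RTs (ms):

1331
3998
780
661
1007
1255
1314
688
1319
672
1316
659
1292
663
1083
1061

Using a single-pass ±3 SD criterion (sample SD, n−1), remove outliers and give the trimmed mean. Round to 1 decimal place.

1006.7 ms

n = 16, ΣRT = 19099, M = 1193.688
Σ(x−M)² = 9556587.44; s = √(9556587.44/15) = 798.189
Cutoffs: 1193.688 ± 3·798.189 → [-1200.9, 3588.3]
Outside: 3998 → excluded.
Retained (n=15): Σ = 15101, mean = 15101/15 = 1006.733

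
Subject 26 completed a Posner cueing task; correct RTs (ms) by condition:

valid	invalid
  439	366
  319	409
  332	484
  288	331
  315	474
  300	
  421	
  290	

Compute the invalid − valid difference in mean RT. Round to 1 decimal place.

74.8 ms

M(valid) = 2704/8 = 338.000
M(invalid) = 2064/5 = 412.800
Difference = 412.800 − 338.000 = 74.800 ms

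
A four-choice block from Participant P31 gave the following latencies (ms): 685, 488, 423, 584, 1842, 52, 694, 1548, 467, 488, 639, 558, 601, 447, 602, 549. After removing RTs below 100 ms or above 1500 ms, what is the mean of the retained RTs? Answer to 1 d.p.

555.8 ms

Excluded: 52, 1548, 1842
Retained (n=13): Σ = 7225
Mean = 7225/13 = 555.7692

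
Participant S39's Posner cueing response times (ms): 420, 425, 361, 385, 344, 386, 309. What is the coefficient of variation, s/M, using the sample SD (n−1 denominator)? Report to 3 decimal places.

n = 7, Σ = 2630, M = 375.7143
Σ(x−M)² = 10255.429; s = √(10255.429/6) = 41.3429
CV = 41.3429 / 375.7143 = 0.11004

0.110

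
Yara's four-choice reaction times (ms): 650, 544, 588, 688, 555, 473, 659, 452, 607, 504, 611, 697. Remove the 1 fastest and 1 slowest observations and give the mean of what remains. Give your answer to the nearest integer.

Sorted: 452, 473, 504, 544, 555, 588, 607, 611, 650, 659, 688, 697
Drop lowest 1 (452) and highest 1 (697)
Remaining (n=10): Σ = 5879, mean = 5879/10 = 587.900

588 ms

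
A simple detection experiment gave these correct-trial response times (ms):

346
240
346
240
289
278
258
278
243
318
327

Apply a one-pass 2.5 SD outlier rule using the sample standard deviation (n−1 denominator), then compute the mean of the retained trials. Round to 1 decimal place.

n = 11, ΣRT = 3163, M = 287.545
Σ(x−M)² = 16880.73; s = √(16880.73/10) = 41.086
Cutoffs: 287.545 ± 2.5·41.086 → [184.8, 390.3]
No RTs fall outside the cutoffs; all 11 retained. Mean = 3163/11 = 287.545

287.5 ms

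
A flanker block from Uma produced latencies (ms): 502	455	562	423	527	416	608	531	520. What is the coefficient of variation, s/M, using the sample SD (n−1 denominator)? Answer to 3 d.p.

n = 9, Σ = 4544, M = 504.8889
Σ(x−M)² = 32396.889; s = √(32396.889/8) = 63.6366
CV = 63.6366 / 504.8889 = 0.12604

0.126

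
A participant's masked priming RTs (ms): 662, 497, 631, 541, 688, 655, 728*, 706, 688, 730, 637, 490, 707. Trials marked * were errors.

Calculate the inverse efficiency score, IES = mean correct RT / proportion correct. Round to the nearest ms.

Correct trials (n=12): 662, 497, 631, 541, 688, 655, 706, 688, 730, 637, 490, 707
Mean correct RT = 7632/12 = 636.0000 ms
Proportion correct = 12/13
IES = 636.0000 / (12/13) = 689.000 ms

689 ms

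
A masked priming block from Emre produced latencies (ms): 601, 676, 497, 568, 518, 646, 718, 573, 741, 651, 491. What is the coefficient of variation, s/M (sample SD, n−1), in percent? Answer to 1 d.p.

n = 11, Σ = 6680, M = 607.2727
Σ(x−M)² = 74684.182; s = √(74684.182/10) = 86.4200
CV = 86.4200 / 607.2727 = 0.14231 = 14.231%

14.2%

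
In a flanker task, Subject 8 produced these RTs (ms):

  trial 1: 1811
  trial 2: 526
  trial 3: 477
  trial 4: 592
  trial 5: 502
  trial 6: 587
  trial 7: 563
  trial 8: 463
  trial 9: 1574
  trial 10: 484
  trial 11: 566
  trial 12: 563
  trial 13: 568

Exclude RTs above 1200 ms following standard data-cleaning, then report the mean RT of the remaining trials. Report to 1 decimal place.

Excluded: 1574, 1811
Retained (n=11): Σ = 5891
Mean = 5891/11 = 535.5455

535.5 ms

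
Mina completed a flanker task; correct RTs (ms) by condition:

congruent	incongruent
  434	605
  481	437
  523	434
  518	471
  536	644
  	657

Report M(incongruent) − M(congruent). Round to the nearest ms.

M(congruent) = 2492/5 = 498.400
M(incongruent) = 3248/6 = 541.333
Difference = 541.333 − 498.400 = 42.933 ms

43 ms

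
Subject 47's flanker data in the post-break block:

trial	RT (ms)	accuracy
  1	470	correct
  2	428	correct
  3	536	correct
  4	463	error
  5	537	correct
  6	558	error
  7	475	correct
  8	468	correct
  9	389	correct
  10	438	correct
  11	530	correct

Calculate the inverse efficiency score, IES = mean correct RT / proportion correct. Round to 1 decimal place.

Correct trials (n=9): 470, 428, 536, 537, 475, 468, 389, 438, 530
Mean correct RT = 4271/9 = 474.5556 ms
Proportion correct = 9/11
IES = 474.5556 / (9/11) = 580.012 ms

580.0 ms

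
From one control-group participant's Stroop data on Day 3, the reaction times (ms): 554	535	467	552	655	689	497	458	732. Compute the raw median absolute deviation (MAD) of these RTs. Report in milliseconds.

85 ms

Sorted: 458, 467, 497, 535, 552, 554, 655, 689, 732 → median = 552
|x − 552|: 2, 17, 85, 0, 103, 137, 55, 94, 180
Sorted deviations: 0, 2, 17, 55, 85, 94, 103, 137, 180 → MAD = 85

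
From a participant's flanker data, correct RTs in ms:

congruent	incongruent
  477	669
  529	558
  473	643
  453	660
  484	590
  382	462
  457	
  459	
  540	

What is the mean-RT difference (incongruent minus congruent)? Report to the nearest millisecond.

124 ms

M(congruent) = 4254/9 = 472.667
M(incongruent) = 3582/6 = 597.000
Difference = 597.000 − 472.667 = 124.333 ms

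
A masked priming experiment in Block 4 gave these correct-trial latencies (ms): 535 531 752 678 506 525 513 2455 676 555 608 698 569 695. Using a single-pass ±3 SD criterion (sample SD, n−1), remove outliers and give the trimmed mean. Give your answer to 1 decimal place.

n = 14, ΣRT = 10296, M = 735.429
Σ(x−M)² = 3271911.43; s = √(3271911.43/13) = 501.683
Cutoffs: 735.429 ± 3·501.683 → [-769.6, 2240.5]
Outside: 2455 → excluded.
Retained (n=13): Σ = 7841, mean = 7841/13 = 603.154

603.2 ms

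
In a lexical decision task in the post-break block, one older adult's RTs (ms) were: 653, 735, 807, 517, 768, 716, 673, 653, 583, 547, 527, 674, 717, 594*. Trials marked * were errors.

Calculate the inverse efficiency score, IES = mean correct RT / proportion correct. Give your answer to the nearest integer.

Correct trials (n=13): 653, 735, 807, 517, 768, 716, 673, 653, 583, 547, 527, 674, 717
Mean correct RT = 8570/13 = 659.2308 ms
Proportion correct = 13/14
IES = 659.2308 / (13/14) = 709.941 ms

710 ms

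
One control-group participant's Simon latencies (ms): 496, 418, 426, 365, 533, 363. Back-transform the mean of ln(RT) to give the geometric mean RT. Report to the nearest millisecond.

ln(RT): 6.2066, 6.0355, 6.0544, 5.8999, 6.2785, 5.8944
Mean ln(RT) = 36.3693/6 = 6.06155
Geometric mean = exp(6.06155) = 429.04 ms

429 ms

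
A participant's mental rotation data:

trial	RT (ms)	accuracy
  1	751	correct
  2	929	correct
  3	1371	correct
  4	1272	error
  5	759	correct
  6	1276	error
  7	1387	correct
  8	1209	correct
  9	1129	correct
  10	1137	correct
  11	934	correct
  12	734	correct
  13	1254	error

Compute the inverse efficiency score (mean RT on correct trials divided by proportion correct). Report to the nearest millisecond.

1344 ms

Correct trials (n=10): 751, 929, 1371, 759, 1387, 1209, 1129, 1137, 934, 734
Mean correct RT = 10340/10 = 1034.0000 ms
Proportion correct = 10/13
IES = 1034.0000 / (10/13) = 1344.200 ms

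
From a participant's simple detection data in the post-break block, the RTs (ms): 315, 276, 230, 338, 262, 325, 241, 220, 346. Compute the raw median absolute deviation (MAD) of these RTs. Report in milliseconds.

46 ms

Sorted: 220, 230, 241, 262, 276, 315, 325, 338, 346 → median = 276
|x − 276|: 39, 0, 46, 62, 14, 49, 35, 56, 70
Sorted deviations: 0, 14, 35, 39, 46, 49, 56, 62, 70 → MAD = 46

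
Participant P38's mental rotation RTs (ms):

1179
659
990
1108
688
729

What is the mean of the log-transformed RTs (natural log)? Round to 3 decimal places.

ln(RT): 7.0724, 6.4907, 6.8977, 7.0103, 6.5338, 6.5917
Σ ln(RT) = 40.5966
Mean = 40.5966/6 = 6.76610

6.766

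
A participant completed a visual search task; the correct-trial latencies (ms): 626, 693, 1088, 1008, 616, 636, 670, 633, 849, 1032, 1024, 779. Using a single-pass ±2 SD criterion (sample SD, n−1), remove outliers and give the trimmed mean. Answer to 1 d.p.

804.5 ms

n = 12, ΣRT = 9654, M = 804.500
Σ(x−M)² = 380073.00; s = √(380073.00/11) = 185.882
Cutoffs: 804.500 ± 2·185.882 → [432.7, 1176.3]
No RTs fall outside the cutoffs; all 12 retained. Mean = 9654/12 = 804.500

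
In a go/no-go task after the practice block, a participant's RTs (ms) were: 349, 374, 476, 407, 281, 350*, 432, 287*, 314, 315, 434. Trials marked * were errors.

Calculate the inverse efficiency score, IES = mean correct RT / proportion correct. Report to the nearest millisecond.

Correct trials (n=9): 349, 374, 476, 407, 281, 432, 314, 315, 434
Mean correct RT = 3382/9 = 375.7778 ms
Proportion correct = 9/11
IES = 375.7778 / (9/11) = 459.284 ms

459 ms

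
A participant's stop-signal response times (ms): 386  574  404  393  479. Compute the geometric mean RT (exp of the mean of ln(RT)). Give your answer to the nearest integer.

442 ms

ln(RT): 5.9558, 6.3526, 6.0014, 5.9738, 6.1717
Mean ln(RT) = 30.4554/5 = 6.09108
Geometric mean = exp(6.09108) = 441.90 ms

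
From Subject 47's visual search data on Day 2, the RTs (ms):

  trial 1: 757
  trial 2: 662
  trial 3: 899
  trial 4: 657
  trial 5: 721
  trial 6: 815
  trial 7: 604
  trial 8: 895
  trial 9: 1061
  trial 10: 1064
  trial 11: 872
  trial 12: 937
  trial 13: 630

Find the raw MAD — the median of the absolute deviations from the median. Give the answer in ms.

Sorted: 604, 630, 657, 662, 721, 757, 815, 872, 895, 899, 937, 1061, 1064 → median = 815
|x − 815|: 58, 153, 84, 158, 94, 0, 211, 80, 246, 249, 57, 122, 185
Sorted deviations: 0, 57, 58, 80, 84, 94, 122, 153, 158, 185, 211, 246, 249 → MAD = 122

122 ms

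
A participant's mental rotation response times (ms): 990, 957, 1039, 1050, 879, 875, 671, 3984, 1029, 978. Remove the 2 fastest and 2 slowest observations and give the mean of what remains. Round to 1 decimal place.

Sorted: 671, 875, 879, 957, 978, 990, 1029, 1039, 1050, 3984
Drop lowest 2 (671, 875) and highest 2 (1050, 3984)
Remaining (n=6): Σ = 5872, mean = 5872/6 = 978.667

978.7 ms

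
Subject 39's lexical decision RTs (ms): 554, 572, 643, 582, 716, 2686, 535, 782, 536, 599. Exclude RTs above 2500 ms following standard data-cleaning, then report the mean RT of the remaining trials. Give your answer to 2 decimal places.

613.22 ms

Excluded: 2686
Retained (n=9): Σ = 5519
Mean = 5519/9 = 613.2222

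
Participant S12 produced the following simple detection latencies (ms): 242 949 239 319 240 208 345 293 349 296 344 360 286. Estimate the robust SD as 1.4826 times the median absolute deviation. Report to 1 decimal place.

Sorted: 208, 239, 240, 242, 286, 293, 296, 319, 344, 345, 349, 360, 949 → median = 296
|x − 296| sorted: 0, 3, 10, 23, 48, 49, 53, 54, 56, 57, 64, 88, 653 → MAD = 53
Robust SD ≈ 1.4826 × 53 = 78.578

78.6 ms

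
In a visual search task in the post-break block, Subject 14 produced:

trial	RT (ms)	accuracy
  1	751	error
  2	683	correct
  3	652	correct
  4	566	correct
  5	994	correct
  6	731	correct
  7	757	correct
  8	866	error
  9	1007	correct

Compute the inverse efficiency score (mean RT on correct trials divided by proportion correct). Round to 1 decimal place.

990.0 ms

Correct trials (n=7): 683, 652, 566, 994, 731, 757, 1007
Mean correct RT = 5390/7 = 770.0000 ms
Proportion correct = 7/9
IES = 770.0000 / (7/9) = 990.000 ms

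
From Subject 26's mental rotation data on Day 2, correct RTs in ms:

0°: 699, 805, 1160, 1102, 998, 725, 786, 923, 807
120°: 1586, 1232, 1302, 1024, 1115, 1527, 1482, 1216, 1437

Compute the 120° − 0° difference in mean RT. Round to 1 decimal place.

M(0°) = 8005/9 = 889.444
M(120°) = 11921/9 = 1324.556
Difference = 1324.556 − 889.444 = 435.111 ms

435.1 ms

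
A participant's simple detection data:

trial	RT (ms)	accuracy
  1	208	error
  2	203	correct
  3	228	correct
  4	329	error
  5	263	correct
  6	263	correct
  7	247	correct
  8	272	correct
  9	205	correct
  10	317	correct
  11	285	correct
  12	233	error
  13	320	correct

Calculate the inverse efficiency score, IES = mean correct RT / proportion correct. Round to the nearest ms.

Correct trials (n=10): 203, 228, 263, 263, 247, 272, 205, 317, 285, 320
Mean correct RT = 2603/10 = 260.3000 ms
Proportion correct = 10/13
IES = 260.3000 / (10/13) = 338.390 ms

338 ms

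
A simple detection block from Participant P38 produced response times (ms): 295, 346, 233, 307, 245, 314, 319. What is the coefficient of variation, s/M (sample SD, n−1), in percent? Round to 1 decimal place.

13.9%

n = 7, Σ = 2059, M = 294.1429
Σ(x−M)² = 10020.857; s = √(10020.857/6) = 40.8674
CV = 40.8674 / 294.1429 = 0.13894 = 13.894%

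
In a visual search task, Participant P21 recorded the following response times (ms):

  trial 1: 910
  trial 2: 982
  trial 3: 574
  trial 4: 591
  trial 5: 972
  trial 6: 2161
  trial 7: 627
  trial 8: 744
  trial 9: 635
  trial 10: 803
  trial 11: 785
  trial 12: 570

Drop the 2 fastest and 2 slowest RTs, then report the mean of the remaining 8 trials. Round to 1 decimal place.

758.4 ms

Sorted: 570, 574, 591, 627, 635, 744, 785, 803, 910, 972, 982, 2161
Drop lowest 2 (570, 574) and highest 2 (982, 2161)
Remaining (n=8): Σ = 6067, mean = 6067/8 = 758.375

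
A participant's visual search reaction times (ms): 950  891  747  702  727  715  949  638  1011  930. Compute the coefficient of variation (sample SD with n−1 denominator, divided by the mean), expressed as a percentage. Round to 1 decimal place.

16.1%

n = 10, Σ = 8260, M = 826.0000
Σ(x−M)² = 158854.000; s = √(158854.000/9) = 132.8550
CV = 132.8550 / 826.0000 = 0.16084 = 16.084%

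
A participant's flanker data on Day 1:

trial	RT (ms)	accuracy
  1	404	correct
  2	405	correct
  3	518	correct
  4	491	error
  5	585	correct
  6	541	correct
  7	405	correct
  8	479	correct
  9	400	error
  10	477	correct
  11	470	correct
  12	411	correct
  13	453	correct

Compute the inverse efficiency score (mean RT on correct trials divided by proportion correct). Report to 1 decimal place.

Correct trials (n=11): 404, 405, 518, 585, 541, 405, 479, 477, 470, 411, 453
Mean correct RT = 5148/11 = 468.0000 ms
Proportion correct = 11/13
IES = 468.0000 / (11/13) = 553.091 ms

553.1 ms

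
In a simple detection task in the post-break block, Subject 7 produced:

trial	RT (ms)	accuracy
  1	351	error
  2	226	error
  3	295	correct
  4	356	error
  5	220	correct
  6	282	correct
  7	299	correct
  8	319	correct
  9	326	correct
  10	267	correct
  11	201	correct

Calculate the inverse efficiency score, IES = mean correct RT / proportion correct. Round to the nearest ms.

Correct trials (n=8): 295, 220, 282, 299, 319, 326, 267, 201
Mean correct RT = 2209/8 = 276.1250 ms
Proportion correct = 8/11
IES = 276.1250 / (8/11) = 379.672 ms

380 ms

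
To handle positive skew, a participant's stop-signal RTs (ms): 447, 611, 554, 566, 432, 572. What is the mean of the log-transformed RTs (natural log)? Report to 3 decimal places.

6.265

ln(RT): 6.1026, 6.4151, 6.3172, 6.3386, 6.0684, 6.3491
Σ ln(RT) = 37.5910
Mean = 37.5910/6 = 6.26516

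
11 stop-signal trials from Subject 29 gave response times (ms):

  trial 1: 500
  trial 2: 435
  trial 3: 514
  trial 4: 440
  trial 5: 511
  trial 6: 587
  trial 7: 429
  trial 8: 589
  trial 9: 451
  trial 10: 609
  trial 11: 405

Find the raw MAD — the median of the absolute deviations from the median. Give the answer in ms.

65 ms

Sorted: 405, 429, 435, 440, 451, 500, 511, 514, 587, 589, 609 → median = 500
|x − 500|: 0, 65, 14, 60, 11, 87, 71, 89, 49, 109, 95
Sorted deviations: 0, 11, 14, 49, 60, 65, 71, 87, 89, 95, 109 → MAD = 65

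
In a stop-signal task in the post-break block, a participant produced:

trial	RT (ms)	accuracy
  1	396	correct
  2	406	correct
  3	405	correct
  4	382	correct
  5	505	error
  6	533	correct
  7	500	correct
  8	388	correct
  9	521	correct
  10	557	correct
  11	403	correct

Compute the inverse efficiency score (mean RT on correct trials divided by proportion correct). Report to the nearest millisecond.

494 ms

Correct trials (n=10): 396, 406, 405, 382, 533, 500, 388, 521, 557, 403
Mean correct RT = 4491/10 = 449.1000 ms
Proportion correct = 10/11
IES = 449.1000 / (10/11) = 494.010 ms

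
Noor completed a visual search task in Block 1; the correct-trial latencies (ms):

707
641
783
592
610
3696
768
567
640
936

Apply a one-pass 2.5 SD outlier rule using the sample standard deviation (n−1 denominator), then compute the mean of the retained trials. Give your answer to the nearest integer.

n = 10, ΣRT = 9940, M = 994.000
Σ(x−M)² = 8223448.00; s = √(8223448.00/9) = 955.885
Cutoffs: 994.000 ± 2.5·955.885 → [-1395.7, 3383.7]
Outside: 3696 → excluded.
Retained (n=9): Σ = 6244, mean = 6244/9 = 693.778

694 ms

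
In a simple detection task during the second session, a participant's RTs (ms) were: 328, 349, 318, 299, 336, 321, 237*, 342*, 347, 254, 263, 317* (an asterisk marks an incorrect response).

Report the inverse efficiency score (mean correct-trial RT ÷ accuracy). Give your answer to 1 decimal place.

Correct trials (n=9): 328, 349, 318, 299, 336, 321, 347, 254, 263
Mean correct RT = 2815/9 = 312.7778 ms
Proportion correct = 9/12
IES = 312.7778 / (9/12) = 417.037 ms

417.0 ms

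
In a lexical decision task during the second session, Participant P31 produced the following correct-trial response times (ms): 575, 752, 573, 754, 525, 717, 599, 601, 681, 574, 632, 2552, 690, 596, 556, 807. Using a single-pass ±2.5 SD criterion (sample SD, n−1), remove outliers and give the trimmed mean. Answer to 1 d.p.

642.1 ms

n = 16, ΣRT = 12184, M = 761.500
Σ(x−M)² = 3521640.00; s = √(3521640.00/15) = 484.537
Cutoffs: 761.500 ± 2.5·484.537 → [-449.8, 1972.8]
Outside: 2552 → excluded.
Retained (n=15): Σ = 9632, mean = 9632/15 = 642.133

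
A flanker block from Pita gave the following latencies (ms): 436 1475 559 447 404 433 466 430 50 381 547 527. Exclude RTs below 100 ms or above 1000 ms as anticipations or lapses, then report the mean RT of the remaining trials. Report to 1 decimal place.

Excluded: 50, 1475
Retained (n=10): Σ = 4630
Mean = 4630/10 = 463.0000

463.0 ms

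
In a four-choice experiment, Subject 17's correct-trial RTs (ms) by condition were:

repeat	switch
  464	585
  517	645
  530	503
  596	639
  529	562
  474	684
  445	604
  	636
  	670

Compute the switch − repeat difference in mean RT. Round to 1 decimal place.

106.4 ms

M(repeat) = 3555/7 = 507.857
M(switch) = 5528/9 = 614.222
Difference = 614.222 − 507.857 = 106.365 ms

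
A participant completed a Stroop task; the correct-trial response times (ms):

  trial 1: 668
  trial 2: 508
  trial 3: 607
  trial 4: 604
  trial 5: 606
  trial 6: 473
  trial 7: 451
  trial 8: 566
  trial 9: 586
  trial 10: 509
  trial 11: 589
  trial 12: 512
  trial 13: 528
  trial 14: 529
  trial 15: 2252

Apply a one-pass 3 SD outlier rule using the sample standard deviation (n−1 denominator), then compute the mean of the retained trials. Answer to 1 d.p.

552.6 ms

n = 15, ΣRT = 9988, M = 665.867
Σ(x−M)² = 2743269.73; s = √(2743269.73/14) = 442.660
Cutoffs: 665.867 ± 3·442.660 → [-662.1, 1993.8]
Outside: 2252 → excluded.
Retained (n=14): Σ = 7736, mean = 7736/14 = 552.571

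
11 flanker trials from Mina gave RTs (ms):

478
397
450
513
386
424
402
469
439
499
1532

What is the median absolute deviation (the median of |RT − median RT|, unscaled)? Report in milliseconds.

48 ms

Sorted: 386, 397, 402, 424, 439, 450, 469, 478, 499, 513, 1532 → median = 450
|x − 450|: 28, 53, 0, 63, 64, 26, 48, 19, 11, 49, 1082
Sorted deviations: 0, 11, 19, 26, 28, 48, 49, 53, 63, 64, 1082 → MAD = 48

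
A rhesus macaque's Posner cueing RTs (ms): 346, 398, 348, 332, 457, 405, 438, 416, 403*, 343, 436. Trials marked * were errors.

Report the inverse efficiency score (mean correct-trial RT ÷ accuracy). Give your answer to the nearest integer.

Correct trials (n=10): 346, 398, 348, 332, 457, 405, 438, 416, 343, 436
Mean correct RT = 3919/10 = 391.9000 ms
Proportion correct = 10/11
IES = 391.9000 / (10/11) = 431.090 ms

431 ms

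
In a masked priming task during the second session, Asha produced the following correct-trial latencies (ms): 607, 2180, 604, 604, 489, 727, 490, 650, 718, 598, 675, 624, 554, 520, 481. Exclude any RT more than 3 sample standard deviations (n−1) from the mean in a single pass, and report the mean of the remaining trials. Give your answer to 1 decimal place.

n = 15, ΣRT = 10521, M = 701.400
Σ(x−M)² = 2428107.60; s = √(2428107.60/14) = 416.457
Cutoffs: 701.400 ± 3·416.457 → [-548.0, 1950.8]
Outside: 2180 → excluded.
Retained (n=14): Σ = 8341, mean = 8341/14 = 595.786

595.8 ms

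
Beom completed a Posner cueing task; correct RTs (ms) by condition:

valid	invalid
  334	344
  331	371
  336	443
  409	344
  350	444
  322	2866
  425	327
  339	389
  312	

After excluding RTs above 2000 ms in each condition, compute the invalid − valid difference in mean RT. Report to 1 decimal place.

29.4 ms

invalid: exclude 2866
M(valid) = 3158/9 = 350.889
M(invalid) = 2662/7 = 380.286
Difference = 380.286 − 350.889 = 29.397 ms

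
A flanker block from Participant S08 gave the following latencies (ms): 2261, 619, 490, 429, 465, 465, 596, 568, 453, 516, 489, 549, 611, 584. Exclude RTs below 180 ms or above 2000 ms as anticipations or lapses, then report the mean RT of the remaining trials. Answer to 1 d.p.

525.7 ms

Excluded: 2261
Retained (n=13): Σ = 6834
Mean = 6834/13 = 525.6923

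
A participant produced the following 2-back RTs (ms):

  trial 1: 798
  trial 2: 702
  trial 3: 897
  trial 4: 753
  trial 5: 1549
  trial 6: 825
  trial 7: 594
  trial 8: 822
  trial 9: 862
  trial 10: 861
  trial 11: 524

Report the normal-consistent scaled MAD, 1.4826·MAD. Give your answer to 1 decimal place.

102.3 ms

Sorted: 524, 594, 702, 753, 798, 822, 825, 861, 862, 897, 1549 → median = 822
|x − 822| sorted: 0, 3, 24, 39, 40, 69, 75, 120, 228, 298, 727 → MAD = 69
Robust SD ≈ 1.4826 × 69 = 102.299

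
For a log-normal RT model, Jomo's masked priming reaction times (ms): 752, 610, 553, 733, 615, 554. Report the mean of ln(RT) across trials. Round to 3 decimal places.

6.448

ln(RT): 6.6227, 6.4135, 6.3154, 6.5971, 6.4216, 6.3172
Σ ln(RT) = 38.6875
Mean = 38.6875/6 = 6.44791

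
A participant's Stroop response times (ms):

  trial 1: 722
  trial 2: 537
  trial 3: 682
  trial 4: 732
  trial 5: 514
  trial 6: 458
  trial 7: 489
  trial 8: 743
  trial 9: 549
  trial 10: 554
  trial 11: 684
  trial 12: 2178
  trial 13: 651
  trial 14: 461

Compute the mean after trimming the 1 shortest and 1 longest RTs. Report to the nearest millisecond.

Sorted: 458, 461, 489, 514, 537, 549, 554, 651, 682, 684, 722, 732, 743, 2178
Drop lowest 1 (458) and highest 1 (2178)
Remaining (n=12): Σ = 7318, mean = 7318/12 = 609.833

610 ms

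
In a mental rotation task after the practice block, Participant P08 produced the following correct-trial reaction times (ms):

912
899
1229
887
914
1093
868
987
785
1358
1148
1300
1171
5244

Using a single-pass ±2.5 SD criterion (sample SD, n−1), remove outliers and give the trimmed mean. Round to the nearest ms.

1042 ms

n = 14, ΣRT = 18795, M = 1342.500
Σ(x−M)² = 16801575.50; s = √(16801575.50/13) = 1136.850
Cutoffs: 1342.500 ± 2.5·1136.850 → [-1499.6, 4184.6]
Outside: 5244 → excluded.
Retained (n=13): Σ = 13551, mean = 13551/13 = 1042.385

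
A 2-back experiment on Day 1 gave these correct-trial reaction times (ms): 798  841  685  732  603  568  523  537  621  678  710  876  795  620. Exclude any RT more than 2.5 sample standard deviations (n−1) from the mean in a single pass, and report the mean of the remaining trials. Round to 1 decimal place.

n = 14, ΣRT = 9587, M = 684.786
Σ(x−M)² = 165450.36; s = √(165450.36/13) = 112.814
Cutoffs: 684.786 ± 2.5·112.814 → [402.8, 966.8]
No RTs fall outside the cutoffs; all 14 retained. Mean = 9587/14 = 684.786

684.8 ms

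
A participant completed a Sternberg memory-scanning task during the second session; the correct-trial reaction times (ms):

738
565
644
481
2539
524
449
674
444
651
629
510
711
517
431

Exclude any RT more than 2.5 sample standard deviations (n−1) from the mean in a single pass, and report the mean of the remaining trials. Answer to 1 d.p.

n = 15, ΣRT = 10507, M = 700.467
Σ(x−M)² = 3762385.73; s = √(3762385.73/14) = 518.403
Cutoffs: 700.467 ± 2.5·518.403 → [-595.5, 1996.5]
Outside: 2539 → excluded.
Retained (n=14): Σ = 7968, mean = 7968/14 = 569.143

569.1 ms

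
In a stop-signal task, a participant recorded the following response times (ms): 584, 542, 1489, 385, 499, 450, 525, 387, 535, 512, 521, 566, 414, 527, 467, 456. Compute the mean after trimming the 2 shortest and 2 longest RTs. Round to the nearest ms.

501 ms

Sorted: 385, 387, 414, 450, 456, 467, 499, 512, 521, 525, 527, 535, 542, 566, 584, 1489
Drop lowest 2 (385, 387) and highest 2 (584, 1489)
Remaining (n=12): Σ = 6014, mean = 6014/12 = 501.167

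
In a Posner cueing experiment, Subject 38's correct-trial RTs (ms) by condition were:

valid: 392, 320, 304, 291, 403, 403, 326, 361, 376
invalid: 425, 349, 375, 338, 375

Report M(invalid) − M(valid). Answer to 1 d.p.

M(valid) = 3176/9 = 352.889
M(invalid) = 1862/5 = 372.400
Difference = 372.400 − 352.889 = 19.511 ms

19.5 ms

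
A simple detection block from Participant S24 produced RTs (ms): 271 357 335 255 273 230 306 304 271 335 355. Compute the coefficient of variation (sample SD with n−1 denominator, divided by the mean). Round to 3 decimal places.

n = 11, Σ = 3292, M = 299.2727
Σ(x−M)² = 18106.182; s = √(18106.182/10) = 42.5514
CV = 42.5514 / 299.2727 = 0.14218

0.142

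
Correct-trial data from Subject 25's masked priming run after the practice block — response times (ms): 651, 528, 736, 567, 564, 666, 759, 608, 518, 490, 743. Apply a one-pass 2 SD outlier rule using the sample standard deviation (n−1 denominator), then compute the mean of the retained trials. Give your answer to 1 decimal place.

620.9 ms

n = 11, ΣRT = 6830, M = 620.909
Σ(x−M)² = 92830.91; s = √(92830.91/10) = 96.349
Cutoffs: 620.909 ± 2·96.349 → [428.2, 813.6]
No RTs fall outside the cutoffs; all 11 retained. Mean = 6830/11 = 620.909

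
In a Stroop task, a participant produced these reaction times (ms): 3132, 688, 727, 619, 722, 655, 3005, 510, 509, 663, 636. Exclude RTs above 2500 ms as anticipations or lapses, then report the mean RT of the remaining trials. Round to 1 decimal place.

Excluded: 3005, 3132
Retained (n=9): Σ = 5729
Mean = 5729/9 = 636.5556

636.6 ms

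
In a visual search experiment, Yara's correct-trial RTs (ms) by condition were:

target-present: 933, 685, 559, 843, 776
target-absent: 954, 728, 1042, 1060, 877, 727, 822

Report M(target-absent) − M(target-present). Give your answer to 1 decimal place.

M(target-present) = 3796/5 = 759.200
M(target-absent) = 6210/7 = 887.143
Difference = 887.143 − 759.200 = 127.943 ms

127.9 ms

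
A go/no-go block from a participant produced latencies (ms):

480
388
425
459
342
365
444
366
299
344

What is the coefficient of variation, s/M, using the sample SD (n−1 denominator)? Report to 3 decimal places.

n = 10, Σ = 3912, M = 391.2000
Σ(x−M)² = 30893.600; s = √(30893.600/9) = 58.5886
CV = 58.5886 / 391.2000 = 0.14977

0.150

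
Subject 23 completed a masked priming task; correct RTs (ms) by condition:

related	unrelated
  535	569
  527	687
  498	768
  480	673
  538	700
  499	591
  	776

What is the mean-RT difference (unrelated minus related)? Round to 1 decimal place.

M(related) = 3077/6 = 512.833
M(unrelated) = 4764/7 = 680.571
Difference = 680.571 − 512.833 = 167.738 ms

167.7 ms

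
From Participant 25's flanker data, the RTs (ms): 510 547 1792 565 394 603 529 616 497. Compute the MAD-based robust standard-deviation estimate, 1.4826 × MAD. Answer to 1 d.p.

74.1 ms

Sorted: 394, 497, 510, 529, 547, 565, 603, 616, 1792 → median = 547
|x − 547| sorted: 0, 18, 18, 37, 50, 56, 69, 153, 1245 → MAD = 50
Robust SD ≈ 1.4826 × 50 = 74.130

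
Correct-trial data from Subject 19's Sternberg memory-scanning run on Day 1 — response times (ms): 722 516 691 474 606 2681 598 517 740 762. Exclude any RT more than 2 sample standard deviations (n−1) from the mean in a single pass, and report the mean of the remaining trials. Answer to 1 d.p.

n = 10, ΣRT = 8307, M = 830.700
Σ(x−M)² = 3897206.10; s = √(3897206.10/9) = 658.045
Cutoffs: 830.700 ± 2·658.045 → [-485.4, 2146.8]
Outside: 2681 → excluded.
Retained (n=9): Σ = 5626, mean = 5626/9 = 625.111

625.1 ms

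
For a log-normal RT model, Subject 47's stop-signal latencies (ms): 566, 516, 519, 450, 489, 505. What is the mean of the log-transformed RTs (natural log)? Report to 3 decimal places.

6.227

ln(RT): 6.3386, 6.2461, 6.2519, 6.1092, 6.1924, 6.2246
Σ ln(RT) = 37.3628
Mean = 37.3628/6 = 6.22713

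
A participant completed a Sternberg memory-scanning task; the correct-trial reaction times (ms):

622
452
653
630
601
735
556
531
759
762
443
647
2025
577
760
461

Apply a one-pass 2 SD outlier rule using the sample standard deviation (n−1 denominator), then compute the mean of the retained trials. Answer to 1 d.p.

n = 16, ΣRT = 11214, M = 700.875
Σ(x−M)² = 2042665.75; s = √(2042665.75/15) = 369.023
Cutoffs: 700.875 ± 2·369.023 → [-37.2, 1438.9]
Outside: 2025 → excluded.
Retained (n=15): Σ = 9189, mean = 9189/15 = 612.600

612.6 ms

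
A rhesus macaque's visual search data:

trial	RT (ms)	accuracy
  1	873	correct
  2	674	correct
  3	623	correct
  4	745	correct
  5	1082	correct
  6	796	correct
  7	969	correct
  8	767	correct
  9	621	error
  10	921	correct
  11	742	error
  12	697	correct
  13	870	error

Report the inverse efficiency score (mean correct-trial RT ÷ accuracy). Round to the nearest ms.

1059 ms

Correct trials (n=10): 873, 674, 623, 745, 1082, 796, 969, 767, 921, 697
Mean correct RT = 8147/10 = 814.7000 ms
Proportion correct = 10/13
IES = 814.7000 / (10/13) = 1059.110 ms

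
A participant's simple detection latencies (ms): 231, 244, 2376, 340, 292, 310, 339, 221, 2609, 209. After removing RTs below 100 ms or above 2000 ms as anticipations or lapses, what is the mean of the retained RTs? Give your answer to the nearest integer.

Excluded: 2376, 2609
Retained (n=8): Σ = 2186
Mean = 2186/8 = 273.2500

273 ms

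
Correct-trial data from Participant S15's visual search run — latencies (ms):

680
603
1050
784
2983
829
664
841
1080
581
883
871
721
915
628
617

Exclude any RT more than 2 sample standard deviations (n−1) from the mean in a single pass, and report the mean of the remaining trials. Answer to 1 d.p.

783.1 ms

n = 16, ΣRT = 14730, M = 920.625
Σ(x−M)² = 4890495.75; s = √(4890495.75/15) = 570.993
Cutoffs: 920.625 ± 2·570.993 → [-221.4, 2062.6]
Outside: 2983 → excluded.
Retained (n=15): Σ = 11747, mean = 11747/15 = 783.133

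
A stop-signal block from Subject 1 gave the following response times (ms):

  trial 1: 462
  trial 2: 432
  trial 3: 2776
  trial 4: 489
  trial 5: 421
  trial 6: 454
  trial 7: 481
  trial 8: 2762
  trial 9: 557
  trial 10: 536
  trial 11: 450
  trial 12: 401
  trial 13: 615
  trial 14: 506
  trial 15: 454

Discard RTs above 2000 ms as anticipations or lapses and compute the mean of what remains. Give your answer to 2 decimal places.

Excluded: 2762, 2776
Retained (n=13): Σ = 6258
Mean = 6258/13 = 481.3846

481.38 ms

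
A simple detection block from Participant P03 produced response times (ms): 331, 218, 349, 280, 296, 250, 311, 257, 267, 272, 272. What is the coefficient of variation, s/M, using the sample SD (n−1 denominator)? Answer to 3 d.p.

0.133

n = 11, Σ = 3103, M = 282.0909
Σ(x−M)² = 14100.909; s = √(14100.909/10) = 37.5512
CV = 37.5512 / 282.0909 = 0.13312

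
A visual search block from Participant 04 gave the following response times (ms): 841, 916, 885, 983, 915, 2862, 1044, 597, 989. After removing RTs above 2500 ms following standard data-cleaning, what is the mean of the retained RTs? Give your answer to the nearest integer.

896 ms

Excluded: 2862
Retained (n=8): Σ = 7170
Mean = 7170/8 = 896.2500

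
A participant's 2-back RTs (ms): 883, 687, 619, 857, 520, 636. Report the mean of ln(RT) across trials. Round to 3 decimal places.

6.534

ln(RT): 6.7833, 6.5323, 6.4281, 6.7534, 6.2538, 6.4552
Σ ln(RT) = 39.2062
Mean = 39.2062/6 = 6.53437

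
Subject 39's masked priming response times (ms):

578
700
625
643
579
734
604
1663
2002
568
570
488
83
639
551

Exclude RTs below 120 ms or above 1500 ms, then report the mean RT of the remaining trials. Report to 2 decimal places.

Excluded: 83, 1663, 2002
Retained (n=12): Σ = 7279
Mean = 7279/12 = 606.5833

606.58 ms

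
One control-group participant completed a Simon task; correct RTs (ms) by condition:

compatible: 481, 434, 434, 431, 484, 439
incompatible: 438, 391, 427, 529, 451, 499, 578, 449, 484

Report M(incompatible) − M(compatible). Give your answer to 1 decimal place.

21.3 ms

M(compatible) = 2703/6 = 450.500
M(incompatible) = 4246/9 = 471.778
Difference = 471.778 − 450.500 = 21.278 ms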